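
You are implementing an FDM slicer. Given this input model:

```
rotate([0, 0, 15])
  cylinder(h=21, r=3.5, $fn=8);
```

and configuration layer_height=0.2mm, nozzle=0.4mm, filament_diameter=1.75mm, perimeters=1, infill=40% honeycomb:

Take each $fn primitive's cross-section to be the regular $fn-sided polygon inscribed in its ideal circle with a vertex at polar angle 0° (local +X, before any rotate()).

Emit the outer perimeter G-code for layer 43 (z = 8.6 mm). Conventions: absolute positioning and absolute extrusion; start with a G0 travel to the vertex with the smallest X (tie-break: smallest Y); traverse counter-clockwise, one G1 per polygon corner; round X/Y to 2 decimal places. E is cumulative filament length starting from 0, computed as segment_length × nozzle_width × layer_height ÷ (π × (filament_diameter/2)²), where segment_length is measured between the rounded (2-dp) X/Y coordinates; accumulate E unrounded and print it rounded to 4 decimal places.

G0 X-3.38 Y-0.91 Z8.60
G1 X-1.75 Y-3.03 E0.0889
G1 X0.91 Y-3.38 E0.1782
G1 X3.03 Y-1.75 E0.2671
G1 X3.38 Y0.91 E0.3564
G1 X1.75 Y3.03 E0.4453
G1 X-0.91 Y3.38 E0.5345
G1 X-3.03 Y1.75 E0.6235
G1 X-3.38 Y-0.91 E0.7127

At z = 8.6 mm: the cylinder: section is a regular 8-gon, circumradius r=3.5; (rotated 15° about Z; rotation is an isometry so areas/perimeters/island counts are preserved). The outline is a single polygon with 8 vertices. Extrusion per mm of travel: 0.4 × 0.2 / (π × 0.875²) = 0.033260. Accumulating E over each segment gives final E = 0.7127.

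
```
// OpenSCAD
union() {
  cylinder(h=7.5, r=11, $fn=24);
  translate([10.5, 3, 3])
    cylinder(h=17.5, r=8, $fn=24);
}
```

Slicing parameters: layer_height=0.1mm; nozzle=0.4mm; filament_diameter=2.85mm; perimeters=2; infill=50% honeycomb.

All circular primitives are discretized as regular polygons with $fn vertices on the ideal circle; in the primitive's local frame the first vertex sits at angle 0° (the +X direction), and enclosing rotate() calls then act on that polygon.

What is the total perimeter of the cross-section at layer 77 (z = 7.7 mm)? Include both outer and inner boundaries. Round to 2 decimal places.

50.12 mm

At z = 7.7 mm: the cylinder does not reach this height (z outside [0, 7.5]); the r=8 cylinder at (10.5, 3) gives a regular 24-gon of circumradius 8 (constant along its height) (perimeter = 2·24·8.000·sin(180°/24) = 50.12 mm); Taking the union: only the r=8 cylinder at (10.5, 3) is present, so the union is just that shape — boundary = 50.12 mm. Overall, the cross-section is a single solid region. Total boundary length (outer) = 50.12 mm.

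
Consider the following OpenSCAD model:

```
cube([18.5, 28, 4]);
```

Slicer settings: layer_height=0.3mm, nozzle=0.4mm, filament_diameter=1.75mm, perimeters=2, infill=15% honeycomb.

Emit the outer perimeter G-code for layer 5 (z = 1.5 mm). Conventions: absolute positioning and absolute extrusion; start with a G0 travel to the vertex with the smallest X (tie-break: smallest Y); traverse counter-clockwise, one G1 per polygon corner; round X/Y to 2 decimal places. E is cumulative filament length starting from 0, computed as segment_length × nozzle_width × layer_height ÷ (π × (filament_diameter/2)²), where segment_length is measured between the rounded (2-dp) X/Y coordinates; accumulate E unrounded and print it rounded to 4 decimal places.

At z = 1.5 mm: the 18.5×28 cube contributes its full rectangle. The outline is a single polygon with 4 vertices. Extrusion per mm of travel: 0.4 × 0.3 / (π × 0.875²) = 0.049890. Accumulating E over each segment gives final E = 4.6398.

G0 X0.00 Y0.00 Z1.50
G1 X18.50 Y0.00 E0.9230
G1 X18.50 Y28.00 E2.3199
G1 X0.00 Y28.00 E3.2429
G1 X0.00 Y0.00 E4.6398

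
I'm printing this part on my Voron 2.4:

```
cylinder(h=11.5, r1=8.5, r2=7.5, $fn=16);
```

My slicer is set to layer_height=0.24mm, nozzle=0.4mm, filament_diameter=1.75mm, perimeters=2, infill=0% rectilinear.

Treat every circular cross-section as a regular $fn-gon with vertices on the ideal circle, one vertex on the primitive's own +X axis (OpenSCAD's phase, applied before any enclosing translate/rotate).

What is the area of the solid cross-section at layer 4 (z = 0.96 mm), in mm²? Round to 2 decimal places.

At z = 0.96 mm: the cone contributes a regular 16-gon of circumradius 8.417 (interpolated between r1=8.5 and r2=7.5 at t=0.083) (area = (16/2)·8.417²·sin(360°/16) = 216.87 mm²). Overall, the cross-section is a single solid region. Net area = 216.87 mm².

216.87 mm²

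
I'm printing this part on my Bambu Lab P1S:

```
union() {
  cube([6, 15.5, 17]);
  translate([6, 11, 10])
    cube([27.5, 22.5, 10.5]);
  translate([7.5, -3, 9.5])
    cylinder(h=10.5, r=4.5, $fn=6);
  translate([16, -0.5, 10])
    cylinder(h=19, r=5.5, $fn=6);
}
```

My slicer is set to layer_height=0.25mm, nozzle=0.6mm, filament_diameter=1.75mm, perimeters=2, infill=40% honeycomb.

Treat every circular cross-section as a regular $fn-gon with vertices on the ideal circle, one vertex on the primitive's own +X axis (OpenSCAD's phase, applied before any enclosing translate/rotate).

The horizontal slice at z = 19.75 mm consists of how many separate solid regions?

2

At z = 19.75 mm: the cube is absent (z outside [0, 17]); the cube at (6, 11) (footprint 27.5×22.5) is included at this height; the r=4.5 cylinder at (7.5, -3) gives a regular 6-gon of circumradius 4.5 (constant along its height); the cylinder at (16, -0.5): section is a regular 6-gon, circumradius r=5.5; Taking the union: the regions partially overlap (shared area 0.14 mm²), so overlapping operands fuse into one piece — 2 connected regions. The result has 2 disconnected regions.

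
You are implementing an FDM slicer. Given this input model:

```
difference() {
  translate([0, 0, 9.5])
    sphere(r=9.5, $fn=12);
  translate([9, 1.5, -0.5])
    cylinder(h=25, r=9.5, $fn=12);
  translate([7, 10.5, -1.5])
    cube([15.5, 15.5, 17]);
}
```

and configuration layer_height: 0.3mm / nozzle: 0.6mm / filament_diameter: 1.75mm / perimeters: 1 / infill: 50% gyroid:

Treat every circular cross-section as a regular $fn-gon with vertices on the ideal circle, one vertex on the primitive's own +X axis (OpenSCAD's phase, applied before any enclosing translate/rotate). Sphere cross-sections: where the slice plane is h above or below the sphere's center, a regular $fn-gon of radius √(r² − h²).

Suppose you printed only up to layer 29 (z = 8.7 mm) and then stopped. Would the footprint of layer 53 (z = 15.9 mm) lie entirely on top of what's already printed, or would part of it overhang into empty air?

Compare the two slices. At z = 8.7: the r=9.5 sphere slices to a regular 12-gon of circumradius 9.466 (√(r²−h²) with h=0.8 from center) (area = (12/2)·9.466²·sin(360°/12) = 268.83 mm²); the r=9.5 cylinder at (9, 1.5) gives a regular 12-gon of circumradius 9.5 (constant along its height) (area = (12/2)·9.500²·sin(360°/12) = 270.75 mm²); the cube at (7, 10.5) (footprint 15.5×15.5) is included at this height (area 240.25 mm²); Taking the first minus the rest: starting from the r=9.5 sphere (268.83 mm²), the r=9.5 cylinder at (9, 1.5) partially overlaps it — only the 107.77 mm² overlap (of its 270.75 mm²) is removed, clipping the outline; the 15.5×15.5 cube at (7, 10.5) misses the remaining region (no effect) — area = 161.06 mm². At z = 15.9: the r=9.5 sphere slices to a regular 12-gon of circumradius 7.021 (√(r²−h²) with h=6.4 from center) (area = (12/2)·7.021²·sin(360°/12) = 147.87 mm²); the cylinder at (9, 1.5): section is a regular 12-gon, circumradius r=9.5 (area = (12/2)·9.500²·sin(360°/12) = 270.75 mm²); the cube at (7, 10.5) is not intersected at this z (z outside [-1.5, 15.5]); Subtracting the remaining from the first: starting from the r=9.5 sphere (147.87 mm²), the r=9.5 cylinder at (9, 1.5) partially overlaps it — only the 64.16 mm² overlap (of its 270.75 mm²) is removed, clipping the outline — area = 83.71 mm². Checking containment: the cross-section at z = 15.9 is a subset of the cross-section at z = 8.7.

entirely on top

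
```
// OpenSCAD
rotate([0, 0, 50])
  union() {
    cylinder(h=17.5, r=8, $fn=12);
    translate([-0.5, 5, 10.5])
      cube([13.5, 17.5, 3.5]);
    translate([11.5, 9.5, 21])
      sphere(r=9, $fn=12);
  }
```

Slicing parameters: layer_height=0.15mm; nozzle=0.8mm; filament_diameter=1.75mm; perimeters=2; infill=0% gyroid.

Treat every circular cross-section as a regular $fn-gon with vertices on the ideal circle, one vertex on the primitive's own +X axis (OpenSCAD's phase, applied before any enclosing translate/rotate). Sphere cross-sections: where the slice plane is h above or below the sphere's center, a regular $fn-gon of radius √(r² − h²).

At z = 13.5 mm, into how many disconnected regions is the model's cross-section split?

1

At z = 13.5 mm: the cylinder: section is a regular 12-gon, circumradius r=8; the 13.5×17.5 cube at (-0.5, 5) contributes its full rectangle; the r=9 sphere at (11.5, 9.5) slices to a regular 12-gon of circumradius 4.975 (√(r²−h²) with h=7.5 from center); Merging all regions: the regions partially overlap (shared area 63.80 mm²), so overlapping operands fuse into one piece — 1 connected region; (whole slice rotated 50° about Z — lengths, areas and connectivity unchanged). The result has 1 disconnected region.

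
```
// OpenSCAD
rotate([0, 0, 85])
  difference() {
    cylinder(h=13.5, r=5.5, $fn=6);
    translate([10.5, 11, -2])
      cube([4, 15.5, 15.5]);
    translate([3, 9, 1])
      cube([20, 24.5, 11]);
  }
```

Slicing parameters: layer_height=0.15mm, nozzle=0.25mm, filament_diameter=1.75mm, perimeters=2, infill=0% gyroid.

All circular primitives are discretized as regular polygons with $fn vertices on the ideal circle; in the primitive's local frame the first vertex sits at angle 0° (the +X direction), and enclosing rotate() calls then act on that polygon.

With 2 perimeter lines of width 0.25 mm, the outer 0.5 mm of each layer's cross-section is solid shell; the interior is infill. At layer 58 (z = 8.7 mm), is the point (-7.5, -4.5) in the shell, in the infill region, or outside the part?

At z = 8.7 mm: the cylinder: section is a regular 6-gon, circumradius r=5.5; the cube at (10.5, 11) is present — its section is the full 4×15.5 rectangle; the cube at (3, 9) is present — its section is the full 20×24.5 rectangle; After the difference (first − rest): starting from the r=5.5 cylinder, the 4×15.5 cube at (10.5, 11) misses the remaining region (no effect); the 20×24.5 cube at (3, 9) misses the remaining region (no effect) — 1 connected region; (rotated 85° about Z; rotation is an isometry so areas/perimeters/island counts are preserved). Overall, the cross-section is a single solid region. Undo the 85° rotation: the query point maps to (-5.137, 7.079) in the un-rotated model frame. The nearest boundary edge runs (-5.50, 0.00)→(-2.75, 4.76); distance from the point to it = 3.33 mm. The point is not inside any of the regions above, so it lies outside the cross-section (3.33 mm from the nearest boundary).

outside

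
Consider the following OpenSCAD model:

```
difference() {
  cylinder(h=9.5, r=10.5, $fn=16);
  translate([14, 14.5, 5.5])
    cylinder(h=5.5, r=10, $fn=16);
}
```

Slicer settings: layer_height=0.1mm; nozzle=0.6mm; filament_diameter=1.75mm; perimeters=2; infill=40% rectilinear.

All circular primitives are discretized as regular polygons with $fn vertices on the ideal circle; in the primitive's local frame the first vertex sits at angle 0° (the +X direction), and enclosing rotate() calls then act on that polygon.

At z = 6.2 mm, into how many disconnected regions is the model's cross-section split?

At z = 6.2 mm: the cylinder: section is a regular 16-gon, circumradius r=10.5; the r=10 cylinder at (14, 14.5) contributes a regular 16-gon of circumradius 10; After the difference (first − rest): starting from the r=10.5 cylinder, the r=10 cylinder at (14, 14.5) partially overlaps it — only the 0.29 mm² overlap (of its 306.15 mm²) is removed, clipping the outline — 1 connected region. The result has 1 disconnected region.

1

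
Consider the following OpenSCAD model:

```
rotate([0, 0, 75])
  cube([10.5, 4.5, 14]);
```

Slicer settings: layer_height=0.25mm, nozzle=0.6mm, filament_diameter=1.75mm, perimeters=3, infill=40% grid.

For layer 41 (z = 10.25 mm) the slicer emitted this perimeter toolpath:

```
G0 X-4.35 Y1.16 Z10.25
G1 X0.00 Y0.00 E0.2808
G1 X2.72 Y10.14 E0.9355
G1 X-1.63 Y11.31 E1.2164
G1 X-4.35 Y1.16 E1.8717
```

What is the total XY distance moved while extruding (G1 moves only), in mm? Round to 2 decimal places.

Sum the Euclidean lengths of each G1 segment: total = 30.01 mm.

30.01 mm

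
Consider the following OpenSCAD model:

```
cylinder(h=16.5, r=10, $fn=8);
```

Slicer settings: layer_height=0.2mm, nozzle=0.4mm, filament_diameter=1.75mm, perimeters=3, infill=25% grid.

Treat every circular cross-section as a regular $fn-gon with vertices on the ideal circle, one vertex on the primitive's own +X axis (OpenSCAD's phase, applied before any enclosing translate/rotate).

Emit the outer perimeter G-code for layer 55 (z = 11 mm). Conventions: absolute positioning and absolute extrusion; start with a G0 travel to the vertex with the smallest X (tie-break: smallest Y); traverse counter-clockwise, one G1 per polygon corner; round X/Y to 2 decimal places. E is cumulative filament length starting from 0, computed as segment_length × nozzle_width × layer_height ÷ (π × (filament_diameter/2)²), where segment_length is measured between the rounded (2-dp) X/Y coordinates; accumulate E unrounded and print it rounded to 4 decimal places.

At z = 11 mm: the cylinder: section is a regular 8-gon, circumradius r=10. The outline is a single polygon with 8 vertices. Extrusion per mm of travel: 0.4 × 0.2 / (π × 0.875²) = 0.033260. Accumulating E over each segment gives final E = 2.0363.

G0 X-10.00 Y0.00 Z11.00
G1 X-7.07 Y-7.07 E0.2545
G1 X0.00 Y-10.00 E0.5091
G1 X7.07 Y-7.07 E0.7636
G1 X10.00 Y0.00 E1.0182
G1 X7.07 Y7.07 E1.2727
G1 X0.00 Y10.00 E1.5273
G1 X-7.07 Y7.07 E1.7818
G1 X-10.00 Y0.00 E2.0363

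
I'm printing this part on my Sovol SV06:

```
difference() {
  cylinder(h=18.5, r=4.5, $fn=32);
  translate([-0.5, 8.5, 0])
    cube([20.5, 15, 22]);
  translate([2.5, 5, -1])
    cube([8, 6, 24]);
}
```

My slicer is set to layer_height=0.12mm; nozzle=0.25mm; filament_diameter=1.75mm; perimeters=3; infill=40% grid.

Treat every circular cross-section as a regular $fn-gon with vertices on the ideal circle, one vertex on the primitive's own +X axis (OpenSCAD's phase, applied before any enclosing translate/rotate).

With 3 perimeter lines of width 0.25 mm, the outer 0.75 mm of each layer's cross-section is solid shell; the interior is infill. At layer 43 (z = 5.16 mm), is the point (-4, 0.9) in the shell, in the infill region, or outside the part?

At z = 5.16 mm: the r=4.5 cylinder gives a regular 32-gon of circumradius 4.5 (constant along its height); the cube at (-0.5, 8.5) (footprint 20.5×15) is included at this height; the cube at (2.5, 5) is present — its section is the full 8×6 rectangle; After the difference (first − rest): starting from the r=4.5 cylinder, the 20.5×15 cube at (-0.5, 8.5) misses the remaining region (no effect); the 8×6 cube at (2.5, 5) misses the remaining region (no effect) — 1 connected region. Overall, the cross-section is a single solid region. The nearest boundary edge runs (-4.41, 0.88)→(-4.16, 1.72); distance from the point to it = 0.39 mm. The point is inside the cross-section, 0.39 mm from the nearest boundary — within the 0.75 mm shell band (3 × 0.25).

shell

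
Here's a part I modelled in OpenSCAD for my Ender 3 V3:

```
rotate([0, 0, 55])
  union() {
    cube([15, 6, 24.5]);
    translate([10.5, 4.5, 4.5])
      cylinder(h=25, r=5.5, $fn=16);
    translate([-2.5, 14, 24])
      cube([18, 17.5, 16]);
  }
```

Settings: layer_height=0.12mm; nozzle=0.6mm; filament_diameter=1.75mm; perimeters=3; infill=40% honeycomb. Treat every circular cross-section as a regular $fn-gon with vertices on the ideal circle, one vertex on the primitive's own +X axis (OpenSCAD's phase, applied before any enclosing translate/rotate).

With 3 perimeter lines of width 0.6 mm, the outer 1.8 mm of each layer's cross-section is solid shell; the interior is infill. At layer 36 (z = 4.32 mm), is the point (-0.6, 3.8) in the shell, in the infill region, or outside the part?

infill

At z = 4.32 mm: the cube (footprint 15×6) is included at this height; the cylinder at (10.5, 4.5) is not intersected at this z (z outside [4.5, 29.5]); the cube at (-2.5, 14) is absent (z outside [24, 40]); Taking the union: only the 15×6 cube is present, so the union is just that shape — 1 connected region; (rotated 55° about Z; rotation is an isometry so areas/perimeters/island counts are preserved). Overall, the cross-section is a single solid region. Undo the 55° rotation: the query point maps to (2.769, 2.671) in the un-rotated model frame. The nearest boundary edge runs (0.00, 0.00)→(15.00, 0.00); distance from the point to it = 2.67 mm. The point is inside the cross-section and 2.67 mm from the nearest boundary — more than the 1.8 mm shell width (3 × 0.6), so it's in the infill interior.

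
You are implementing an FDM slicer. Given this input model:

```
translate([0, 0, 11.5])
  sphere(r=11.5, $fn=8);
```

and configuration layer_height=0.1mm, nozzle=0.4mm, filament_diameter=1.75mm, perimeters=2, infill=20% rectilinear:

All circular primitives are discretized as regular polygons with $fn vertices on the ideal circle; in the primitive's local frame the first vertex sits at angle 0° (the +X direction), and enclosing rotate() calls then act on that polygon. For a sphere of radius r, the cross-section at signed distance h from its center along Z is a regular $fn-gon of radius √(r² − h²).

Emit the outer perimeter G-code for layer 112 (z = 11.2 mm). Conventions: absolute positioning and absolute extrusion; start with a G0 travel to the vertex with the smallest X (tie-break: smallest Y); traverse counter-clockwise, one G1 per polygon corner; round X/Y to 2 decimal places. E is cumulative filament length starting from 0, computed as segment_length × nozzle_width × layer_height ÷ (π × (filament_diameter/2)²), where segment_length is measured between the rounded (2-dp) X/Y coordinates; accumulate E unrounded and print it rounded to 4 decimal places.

G0 X-11.50 Y0.00 Z11.20
G1 X-8.13 Y-8.13 E0.1464
G1 X0.00 Y-11.50 E0.2927
G1 X8.13 Y-8.13 E0.4391
G1 X11.50 Y0.00 E0.5854
G1 X8.13 Y8.13 E0.7318
G1 X0.00 Y11.50 E0.8781
G1 X-8.13 Y8.13 E1.0245
G1 X-11.50 Y0.00 E1.1709

At z = 11.2 mm: the r=11.5 sphere contributes a regular 8-gon of circumradius √(11.5²−0.3²) = 11.496. The outline is a single polygon with 8 vertices. Extrusion per mm of travel: 0.4 × 0.1 / (π × 0.875²) = 0.016630. Accumulating E over each segment gives final E = 1.1709.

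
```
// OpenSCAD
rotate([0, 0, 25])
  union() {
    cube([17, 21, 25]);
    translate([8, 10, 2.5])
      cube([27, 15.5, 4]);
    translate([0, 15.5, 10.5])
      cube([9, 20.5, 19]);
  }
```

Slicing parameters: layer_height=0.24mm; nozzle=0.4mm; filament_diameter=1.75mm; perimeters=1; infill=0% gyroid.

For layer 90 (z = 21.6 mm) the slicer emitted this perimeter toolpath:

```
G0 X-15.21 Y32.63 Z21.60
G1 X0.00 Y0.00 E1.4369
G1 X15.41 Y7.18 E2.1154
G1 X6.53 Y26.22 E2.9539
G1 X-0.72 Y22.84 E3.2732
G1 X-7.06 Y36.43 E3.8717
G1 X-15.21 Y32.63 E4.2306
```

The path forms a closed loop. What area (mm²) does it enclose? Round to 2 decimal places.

Apply the shoelace formula to the sequence of (X, Y) vertices; enclosed area = 491.97 mm².

491.97 mm²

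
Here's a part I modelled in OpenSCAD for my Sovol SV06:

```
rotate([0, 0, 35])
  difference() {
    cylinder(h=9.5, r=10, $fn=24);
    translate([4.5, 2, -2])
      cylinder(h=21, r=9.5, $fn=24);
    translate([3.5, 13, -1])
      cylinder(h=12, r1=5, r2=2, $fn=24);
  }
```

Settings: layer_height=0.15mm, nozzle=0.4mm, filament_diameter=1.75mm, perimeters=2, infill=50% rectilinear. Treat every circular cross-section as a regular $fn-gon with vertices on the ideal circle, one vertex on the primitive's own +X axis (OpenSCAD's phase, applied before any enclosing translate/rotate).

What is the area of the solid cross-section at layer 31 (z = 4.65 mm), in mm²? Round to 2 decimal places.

110.08 mm²

At z = 4.65 mm: the cylinder: section is a regular 24-gon, circumradius r=10 (area = (24/2)·10.000²·sin(360°/24) = 310.58 mm²); the r=9.5 cylinder at (4.5, 2) gives a regular 24-gon of circumradius 9.5 (constant along its height) (area = (24/2)·9.500²·sin(360°/24) = 280.30 mm²); the cone at (3.5, 13): at t=0.471 of its height the radius interpolates to r₁+(r₂−r₁)t = 3.587, giving a regular 24-gon of that circumradius (area = (24/2)·3.587²·sin(360°/24) = 39.97 mm²); Subtracting the remaining from the first: starting from the r=10 cylinder (310.58 mm²), the r=9.5 cylinder at (4.5, 2) partially overlaps it — only the 200.51 mm² overlap (of its 280.30 mm²) is removed, clipping the outline; the cone at (3.5, 13) misses the remaining region (no effect) — area = 110.08 mm²; (rotated 35° about Z; rotation is an isometry so areas/perimeters/island counts are preserved). Overall, the cross-section is a single solid region. Net area = 110.08 mm².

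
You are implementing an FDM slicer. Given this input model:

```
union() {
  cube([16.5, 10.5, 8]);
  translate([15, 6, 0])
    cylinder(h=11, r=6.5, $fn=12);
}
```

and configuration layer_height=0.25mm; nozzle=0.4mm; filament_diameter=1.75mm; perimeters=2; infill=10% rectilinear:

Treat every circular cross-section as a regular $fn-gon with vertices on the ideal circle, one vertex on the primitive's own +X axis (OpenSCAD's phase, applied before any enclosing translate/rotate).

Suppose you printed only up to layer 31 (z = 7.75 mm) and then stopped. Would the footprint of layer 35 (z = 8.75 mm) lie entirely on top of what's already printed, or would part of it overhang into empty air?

entirely on top

Compare the two slices. At z = 7.75: the cube (footprint 16.5×10.5) is included at this height (area 173.25 mm²); the r=6.5 cylinder at (15, 6) contributes a regular 12-gon of circumradius 6.5 (area = (12/2)·6.500²·sin(360°/12) = 126.75 mm²); Merging all regions: the regions partially overlap — summed areas 300.00 mm² minus the doubly-counted overlap 72.94 mm² gives 227.06 mm² — area = 227.06 mm². At z = 8.75: the cube is absent (z outside [0, 8]); the cylinder at (15, 6): section is a regular 12-gon, circumradius r=6.5 (area = (12/2)·6.500²·sin(360°/12) = 126.75 mm²); Merging all regions: only the r=6.5 cylinder at (15, 6) is present, so the union is just that shape — area = 126.75 mm². Checking containment: the cross-section at z = 8.75 is a subset of the cross-section at z = 7.75.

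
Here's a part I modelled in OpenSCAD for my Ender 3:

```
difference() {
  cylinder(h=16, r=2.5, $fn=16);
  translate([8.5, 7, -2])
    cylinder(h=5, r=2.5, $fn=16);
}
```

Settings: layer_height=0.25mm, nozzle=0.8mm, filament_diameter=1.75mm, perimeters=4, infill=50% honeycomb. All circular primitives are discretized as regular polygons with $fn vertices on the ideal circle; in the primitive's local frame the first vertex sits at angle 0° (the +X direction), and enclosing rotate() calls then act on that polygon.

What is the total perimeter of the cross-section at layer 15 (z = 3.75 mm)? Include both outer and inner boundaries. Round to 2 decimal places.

At z = 3.75 mm: the r=2.5 cylinder gives a regular 16-gon of circumradius 2.5 (constant along its height) (perimeter = 2·16·2.500·sin(180°/16) = 15.61 mm); the cylinder at (8.5, 7) is not intersected at this z (z outside [-2, 3]); Taking the first minus the rest: none of the subtracted shapes is present at this height, so the r=2.5 cylinder is unchanged — boundary = 15.61 mm. Overall, the cross-section is a single solid region. Total boundary length (outer) = 15.61 mm.

15.61 mm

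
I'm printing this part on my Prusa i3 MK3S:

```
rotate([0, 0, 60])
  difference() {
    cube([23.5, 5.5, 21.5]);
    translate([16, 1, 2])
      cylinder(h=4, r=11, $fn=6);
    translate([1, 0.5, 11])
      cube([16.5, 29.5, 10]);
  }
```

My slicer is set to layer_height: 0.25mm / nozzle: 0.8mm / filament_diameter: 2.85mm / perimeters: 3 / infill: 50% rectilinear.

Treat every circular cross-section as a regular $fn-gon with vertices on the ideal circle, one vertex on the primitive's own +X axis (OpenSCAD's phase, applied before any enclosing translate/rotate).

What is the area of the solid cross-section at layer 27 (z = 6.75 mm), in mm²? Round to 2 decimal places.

129.25 mm²

At z = 6.75 mm: the 23.5×5.5 cube contributes its full rectangle (area 129.25 mm²); the cylinder at (16, 1) is absent (z outside [2, 6]); the cube at (1, 0.5) does not reach this height (z outside [11, 21]); Subtracting the remaining from the first: none of the subtracted shapes is present at this height, so the 23.5×5.5 cube is unchanged — area = 129.25 mm²; (whole slice rotated 60° about Z — lengths, areas and connectivity unchanged). Overall, the cross-section is a single solid region. Net area = 129.25 mm².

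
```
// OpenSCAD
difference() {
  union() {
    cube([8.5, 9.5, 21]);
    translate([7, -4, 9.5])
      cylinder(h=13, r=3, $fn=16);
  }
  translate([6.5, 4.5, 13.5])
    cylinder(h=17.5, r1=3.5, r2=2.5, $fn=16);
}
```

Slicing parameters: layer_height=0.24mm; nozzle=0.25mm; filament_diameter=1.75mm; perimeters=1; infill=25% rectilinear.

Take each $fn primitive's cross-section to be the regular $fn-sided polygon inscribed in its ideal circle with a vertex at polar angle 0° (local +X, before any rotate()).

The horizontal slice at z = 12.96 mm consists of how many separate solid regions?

2

At z = 12.96 mm: the cube (footprint 8.5×9.5) is included at this height; the r=3 cylinder at (7, -4) gives a regular 16-gon of circumradius 3 (constant along its height); Combining (union): the 2 present regions are separate (no shared area or edge), so areas and boundary lengths simply add and each stays a separate island — 2 connected regions; the cone at (6.5, 4.5) is not intersected at this z (z outside [13.5, 31]); Subtracting the remaining from the first: none of the subtracted shapes is present at this height, so that combined region is unchanged — 2 connected regions. The result has 2 disconnected regions.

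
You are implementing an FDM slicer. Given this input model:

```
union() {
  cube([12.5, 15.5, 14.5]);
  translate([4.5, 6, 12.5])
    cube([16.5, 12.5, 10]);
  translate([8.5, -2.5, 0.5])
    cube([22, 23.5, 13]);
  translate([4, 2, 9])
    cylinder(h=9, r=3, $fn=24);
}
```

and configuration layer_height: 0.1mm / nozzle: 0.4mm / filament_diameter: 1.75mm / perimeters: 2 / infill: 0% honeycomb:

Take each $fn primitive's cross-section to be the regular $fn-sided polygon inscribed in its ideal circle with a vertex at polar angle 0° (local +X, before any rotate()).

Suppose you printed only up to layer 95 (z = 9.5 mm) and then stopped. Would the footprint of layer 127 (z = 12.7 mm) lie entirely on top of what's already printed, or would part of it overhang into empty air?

part overhangs

Compare the two slices. At z = 9.5: the cube is present — its section is the full 12.5×15.5 rectangle (area 193.75 mm²); the cube at (4.5, 6) does not reach this height (z outside [12.5, 22.5]); the cube at (8.5, -2.5) is present — its section is the full 22×23.5 rectangle (area 517.00 mm²); the r=3 cylinder at (4, 2) contributes a regular 24-gon of circumradius 3 (area = (24/2)·3.000²·sin(360°/24) = 27.95 mm²); Combining (union): the regions partially overlap — summed areas 738.70 mm² minus the doubly-counted overlap 86.94 mm² gives 651.76 mm² — area = 651.76 mm². At z = 12.7: the cube is present — its section is the full 12.5×15.5 rectangle (area 193.75 mm²); the 16.5×12.5 cube at (4.5, 6) contributes its full rectangle (area 206.25 mm²); the cube at (8.5, -2.5) is present — its section is the full 22×23.5 rectangle (area 517.00 mm²); the r=3 cylinder at (4, 2) gives a regular 24-gon of circumradius 3 (constant along its height) (area = (24/2)·3.000²·sin(360°/24) = 27.95 mm²); Combining (union): the regions partially overlap — summed areas 944.95 mm² minus the doubly-counted overlap 281.19 mm² gives 663.76 mm² — area = 663.76 mm². Checking containment: at z = 12.7 the cross-section extends beyond the z = 9.5 cross-section by about 12.00 mm².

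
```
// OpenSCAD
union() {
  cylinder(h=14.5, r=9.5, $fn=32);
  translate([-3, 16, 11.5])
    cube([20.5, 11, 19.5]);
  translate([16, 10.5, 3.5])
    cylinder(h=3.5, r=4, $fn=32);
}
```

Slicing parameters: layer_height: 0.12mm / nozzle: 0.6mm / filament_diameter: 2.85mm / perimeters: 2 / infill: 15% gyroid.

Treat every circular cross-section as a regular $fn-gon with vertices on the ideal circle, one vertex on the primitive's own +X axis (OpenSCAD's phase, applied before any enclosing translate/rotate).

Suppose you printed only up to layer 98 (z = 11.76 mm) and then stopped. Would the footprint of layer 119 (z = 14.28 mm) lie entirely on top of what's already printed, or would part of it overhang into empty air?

Compare the two slices. At z = 11.76: the cylinder: section is a regular 32-gon, circumradius r=9.5 (area = (32/2)·9.500²·sin(360°/32) = 281.71 mm²); the 20.5×11 cube at (-3, 16) contributes its full rectangle (area 225.50 mm²); the cylinder at (16, 10.5) is not intersected at this z (z outside [3.5, 7]); Merging all regions: the 2 present regions are separate (no shared area or edge), so areas and boundary lengths simply add and each stays a separate island — area = 507.21 mm². At z = 14.28: the cylinder: section is a regular 32-gon, circumradius r=9.5 (area = (32/2)·9.500²·sin(360°/32) = 281.71 mm²); the cube at (-3, 16) is present — its section is the full 20.5×11 rectangle (area 225.50 mm²); the cylinder at (16, 10.5) is not intersected at this z (z outside [3.5, 7]); Combining (union): the 2 present regions are separate (no shared area or edge), so areas and boundary lengths simply add and each stays a separate island — area = 507.21 mm². Checking containment: the cross-section at z = 14.28 is a subset of the cross-section at z = 11.76.

entirely on top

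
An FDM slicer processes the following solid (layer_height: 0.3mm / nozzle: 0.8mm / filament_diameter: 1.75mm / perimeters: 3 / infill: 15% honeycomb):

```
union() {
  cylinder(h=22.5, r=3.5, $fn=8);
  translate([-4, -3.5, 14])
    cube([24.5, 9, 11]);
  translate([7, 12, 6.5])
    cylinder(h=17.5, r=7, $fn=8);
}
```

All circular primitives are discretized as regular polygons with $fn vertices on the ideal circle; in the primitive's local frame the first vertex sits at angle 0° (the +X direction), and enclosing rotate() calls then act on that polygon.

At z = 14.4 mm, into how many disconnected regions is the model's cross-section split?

At z = 14.4 mm: the cylinder: section is a regular 8-gon, circumradius r=3.5; the 24.5×9 cube at (-4, -3.5) contributes its full rectangle; the cylinder at (7, 12): section is a regular 8-gon, circumradius r=7; Merging all regions: the regions partially overlap (shared area 35.25 mm²), so overlapping operands fuse into one piece — 1 connected region. The result has 1 disconnected region.

1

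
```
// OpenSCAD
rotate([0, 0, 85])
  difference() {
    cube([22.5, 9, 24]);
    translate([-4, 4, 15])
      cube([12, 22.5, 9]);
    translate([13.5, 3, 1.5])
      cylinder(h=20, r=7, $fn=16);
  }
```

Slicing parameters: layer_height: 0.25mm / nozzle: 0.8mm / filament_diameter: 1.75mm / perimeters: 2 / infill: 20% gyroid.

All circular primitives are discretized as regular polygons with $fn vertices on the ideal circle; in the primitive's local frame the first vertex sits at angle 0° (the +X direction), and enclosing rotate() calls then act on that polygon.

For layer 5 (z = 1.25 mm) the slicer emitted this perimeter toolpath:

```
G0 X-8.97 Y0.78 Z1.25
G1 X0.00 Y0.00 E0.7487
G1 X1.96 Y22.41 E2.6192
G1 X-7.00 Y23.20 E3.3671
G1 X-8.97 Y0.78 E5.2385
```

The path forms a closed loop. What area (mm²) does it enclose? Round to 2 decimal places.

202.49 mm²

Apply the shoelace formula to the sequence of (X, Y) vertices; enclosed area = 202.49 mm².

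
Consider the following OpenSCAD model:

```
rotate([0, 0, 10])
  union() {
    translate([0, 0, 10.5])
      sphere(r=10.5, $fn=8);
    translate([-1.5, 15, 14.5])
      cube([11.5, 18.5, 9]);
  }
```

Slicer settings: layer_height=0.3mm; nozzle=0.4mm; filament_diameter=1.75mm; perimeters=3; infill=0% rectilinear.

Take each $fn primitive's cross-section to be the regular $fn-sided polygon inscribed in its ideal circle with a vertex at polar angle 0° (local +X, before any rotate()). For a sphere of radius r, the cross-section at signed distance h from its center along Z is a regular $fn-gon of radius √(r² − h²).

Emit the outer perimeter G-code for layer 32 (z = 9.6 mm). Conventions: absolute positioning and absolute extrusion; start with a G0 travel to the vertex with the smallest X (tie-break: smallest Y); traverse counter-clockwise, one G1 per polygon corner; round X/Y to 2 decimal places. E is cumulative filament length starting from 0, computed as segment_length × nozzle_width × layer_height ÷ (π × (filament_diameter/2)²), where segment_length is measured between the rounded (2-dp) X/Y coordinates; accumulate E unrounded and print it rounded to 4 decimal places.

At z = 9.6 mm: the r=10.5 sphere slices to a regular 8-gon of circumradius 10.461 (√(r²−h²) with h=0.9 from center); the cube at (-1.5, 15) is absent (z outside [14.5, 23.5]); Merging all regions: only the r=10.5 sphere is present, so the union is just that shape — 1 connected region; (whole slice rotated 10° about Z — lengths, areas and connectivity unchanged). The outline is a single polygon with 8 vertices. Extrusion per mm of travel: 0.4 × 0.3 / (π × 0.875²) = 0.049890. Accumulating E over each segment gives final E = 3.1954.

G0 X-10.30 Y-1.82 Z9.60
G1 X-6.00 Y-8.57 E0.3993
G1 X1.82 Y-10.30 E0.7989
G1 X8.57 Y-6.00 E1.1981
G1 X10.30 Y1.82 E1.5977
G1 X6.00 Y8.57 E1.9970
G1 X-1.82 Y10.30 E2.3966
G1 X-8.57 Y6.00 E2.7959
G1 X-10.30 Y-1.82 E3.1954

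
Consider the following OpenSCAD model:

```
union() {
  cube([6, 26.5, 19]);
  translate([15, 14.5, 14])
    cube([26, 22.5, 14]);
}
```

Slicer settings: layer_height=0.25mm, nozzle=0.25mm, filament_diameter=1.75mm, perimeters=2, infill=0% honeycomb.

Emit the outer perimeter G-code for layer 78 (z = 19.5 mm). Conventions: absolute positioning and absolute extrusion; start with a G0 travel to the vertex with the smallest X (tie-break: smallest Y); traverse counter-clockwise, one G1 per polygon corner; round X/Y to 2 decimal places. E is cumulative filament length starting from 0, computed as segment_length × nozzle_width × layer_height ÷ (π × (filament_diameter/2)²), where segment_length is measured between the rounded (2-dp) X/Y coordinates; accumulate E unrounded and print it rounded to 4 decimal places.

At z = 19.5 mm: the cube is not intersected at this z (z outside [0, 19]); the cube at (15, 14.5) is present — its section is the full 26×22.5 rectangle; Taking the union: only the 26×22.5 cube at (15, 14.5) is present, so the union is just that shape — 1 connected region. The outline is a single polygon with 4 vertices. Extrusion per mm of travel: 0.25 × 0.25 / (π × 0.875²) = 0.025984. Accumulating E over each segment gives final E = 2.5205.

G0 X15.00 Y14.50 Z19.50
G1 X41.00 Y14.50 E0.6756
G1 X41.00 Y37.00 E1.2602
G1 X15.00 Y37.00 E1.9358
G1 X15.00 Y14.50 E2.5205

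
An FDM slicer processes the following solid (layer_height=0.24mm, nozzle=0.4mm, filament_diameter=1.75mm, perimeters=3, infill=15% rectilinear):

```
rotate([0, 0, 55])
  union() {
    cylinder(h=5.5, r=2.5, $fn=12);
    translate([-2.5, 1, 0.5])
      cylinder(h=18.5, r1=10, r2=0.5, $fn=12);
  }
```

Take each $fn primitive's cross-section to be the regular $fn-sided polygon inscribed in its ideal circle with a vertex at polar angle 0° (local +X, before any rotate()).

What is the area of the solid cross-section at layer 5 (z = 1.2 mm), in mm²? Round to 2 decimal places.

278.82 mm²

At z = 1.2 mm: the r=2.5 cylinder contributes a regular 12-gon of circumradius 2.5 (area = (12/2)·2.500²·sin(360°/12) = 18.75 mm²); the cone at (-2.5, 1) (r1=10→r2=0.5) has section circumradius 9.641 here — a regular 12-gon (area = (12/2)·9.641²·sin(360°/12) = 278.82 mm²); Merging all regions: the r=2.5 cylinder lies entirely inside the cone at (-2.5, 1), so the union is just the cone at (-2.5, 1) — area = 278.82 mm²; (rotated 55° about Z; rotation is an isometry so areas/perimeters/island counts are preserved). Overall, the cross-section is a single solid region. Net area = 278.82 mm².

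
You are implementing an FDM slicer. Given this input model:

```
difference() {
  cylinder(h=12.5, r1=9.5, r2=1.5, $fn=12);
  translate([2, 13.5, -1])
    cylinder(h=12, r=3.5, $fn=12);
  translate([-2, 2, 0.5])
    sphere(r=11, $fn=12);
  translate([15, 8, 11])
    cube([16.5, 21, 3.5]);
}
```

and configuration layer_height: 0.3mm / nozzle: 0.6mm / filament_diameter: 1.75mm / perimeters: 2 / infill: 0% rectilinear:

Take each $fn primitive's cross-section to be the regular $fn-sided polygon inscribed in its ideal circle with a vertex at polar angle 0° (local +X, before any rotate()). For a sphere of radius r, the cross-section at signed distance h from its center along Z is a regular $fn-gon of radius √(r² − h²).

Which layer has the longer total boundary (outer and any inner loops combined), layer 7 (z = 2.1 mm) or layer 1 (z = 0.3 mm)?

Layer 7 (z = 2.1): the cone contributes a regular 12-gon of circumradius 8.156 (interpolated between r1=9.5 and r2=1.5 at t=0.168) (perimeter = 2·12·8.156·sin(180°/12) = 50.66 mm); the r=3.5 cylinder at (2, 13.5) gives a regular 12-gon of circumradius 3.5 (constant along its height) (perimeter = 2·12·3.500·sin(180°/12) = 21.74 mm); the r=11 sphere at (-2, 2) slices to a regular 12-gon of circumradius 10.883 (√(r²−h²) with h=1.6 from center) (perimeter = 2·12·10.883·sin(180°/12) = 67.60 mm); the cube at (15, 8) is not intersected at this z (z outside [11, 14.5]); Taking the first minus the rest: starting from the cone, the r=3.5 cylinder at (2, 13.5) misses the remaining region (no effect); the r=11 sphere at (-2, 2) partially overlaps it — only the 198.68 mm² overlap (of its 355.32 mm²) is removed, clipping the outline — boundary = 9.89 mm. So its perimeter = 9.89 mm. Layer 1 (z = 0.3): the cone: at t=0.024 of its height the radius interpolates to r₁+(r₂−r₁)t = 9.308, giving a regular 12-gon of that circumradius (perimeter = 2·12·9.308·sin(180°/12) = 57.82 mm); the cylinder at (2, 13.5): section is a regular 12-gon, circumradius r=3.5 (perimeter = 2·12·3.500·sin(180°/12) = 21.74 mm); the r=11 sphere at (-2, 2) slices to a regular 12-gon of circumradius 10.998 (√(r²−h²) with h=0.2 from center) (perimeter = 2·12·10.998·sin(180°/12) = 68.32 mm); the cube at (15, 8) does not reach this height (z outside [11, 14.5]); Taking the first minus the rest: starting from the cone, the r=3.5 cylinder at (2, 13.5) misses the remaining region (no effect); the r=11 sphere at (-2, 2) partially overlaps it — only the 245.40 mm² overlap (of its 362.88 mm²) is removed, clipping the outline — boundary = 33.93 mm. So its perimeter = 33.93 mm. Layer 1 is larger (33.93 vs 9.89 mm).

layer 1 (z = 0.3 mm)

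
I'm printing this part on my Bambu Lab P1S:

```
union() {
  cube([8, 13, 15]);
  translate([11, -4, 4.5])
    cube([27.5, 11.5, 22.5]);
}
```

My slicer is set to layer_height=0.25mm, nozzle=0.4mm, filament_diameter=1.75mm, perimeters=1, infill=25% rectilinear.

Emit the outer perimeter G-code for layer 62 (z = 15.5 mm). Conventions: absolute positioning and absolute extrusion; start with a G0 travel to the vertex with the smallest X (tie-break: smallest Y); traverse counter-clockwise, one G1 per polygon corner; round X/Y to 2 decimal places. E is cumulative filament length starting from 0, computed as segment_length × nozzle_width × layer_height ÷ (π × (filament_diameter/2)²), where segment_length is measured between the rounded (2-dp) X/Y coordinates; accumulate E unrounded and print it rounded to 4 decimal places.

G0 X11.00 Y-4.00 Z15.50
G1 X38.50 Y-4.00 E1.1433
G1 X38.50 Y7.50 E1.6214
G1 X11.00 Y7.50 E2.7647
G1 X11.00 Y-4.00 E3.2429

At z = 15.5 mm: the cube does not reach this height (z outside [0, 15]); the 27.5×11.5 cube at (11, -4) contributes its full rectangle; Merging all regions: only the 27.5×11.5 cube at (11, -4) is present, so the union is just that shape — 1 connected region. The outline is a single polygon with 4 vertices. Extrusion per mm of travel: 0.4 × 0.25 / (π × 0.875²) = 0.041575. Accumulating E over each segment gives final E = 3.2429.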